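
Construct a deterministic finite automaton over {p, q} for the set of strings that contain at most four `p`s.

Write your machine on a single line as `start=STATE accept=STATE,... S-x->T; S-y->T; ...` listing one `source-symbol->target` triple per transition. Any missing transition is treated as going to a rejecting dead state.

start=S0; accept=S0,S1,S2,S3,S4; S0-p->S1; S0-q->S0; S1-p->S2; S1-q->S1; S2-p->S3; S2-q->S2; S3-p->S4; S3-q->S3; S4-p->S5; S4-q->S4; S5-p->S5; S5-q->S5

Count `p`s, saturating at 5: states S0 through S4 mean 0 through 4 `p`s seen; S5 means more than 4. Each `p` increments (capped at S5); other symbols loop. Accept from {S0, S1, S2, S3, S4}.
6 states suffice.
        p   q  
>* S0   S1  S0 
 * S1   S2  S1 
 * S2   S3  S2 
 * S3   S4  S3 
 * S4   S5  S4 
   S5   S5  S5 
(> = start, * = accepting)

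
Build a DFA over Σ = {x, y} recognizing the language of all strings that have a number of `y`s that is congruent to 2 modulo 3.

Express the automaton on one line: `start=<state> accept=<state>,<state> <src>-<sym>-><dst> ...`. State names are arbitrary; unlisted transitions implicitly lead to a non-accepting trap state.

start=s0 accept=s2 s0-x->s0 s0-y->s1 s1-x->s1 s1-y->s2 s2-x->s2 s2-y->s0

The only thing that matters is how many `y`s have appeared, reduced mod 3. Use one state per residue: s0 for 0, …, s2 for 2. Reading `y` moves to the next residue; anything else stays put. s2 is accepting.
3 states suffice.
        x   y  
>  s0   s0  s1 
   s1   s1  s2 
 * s2   s2  s0 
(> = start, * = accepting)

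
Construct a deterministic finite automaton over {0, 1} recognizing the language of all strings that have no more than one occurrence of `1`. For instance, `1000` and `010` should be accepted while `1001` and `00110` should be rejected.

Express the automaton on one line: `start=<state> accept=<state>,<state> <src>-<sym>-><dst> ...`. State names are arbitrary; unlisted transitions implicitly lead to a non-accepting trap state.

Count `1`s, saturating at 2: state q0 means no `1` yet, q1 means one `1` seen, q2 means more than one. Each `1` increments (capped at q2); other symbols loop. Accept from {q0, q1}.
3 states suffice.
        0   1  
>* q0   q0  q1 
 * q1   q1  q2 
   q2   q2  q2 
(> = start, * = accepting)

start=q0 accept=q0,q1 q0-0->q0 q0-1->q1 q1-0->q1 q1-1->q2 q2-0->q2 q2-1->q2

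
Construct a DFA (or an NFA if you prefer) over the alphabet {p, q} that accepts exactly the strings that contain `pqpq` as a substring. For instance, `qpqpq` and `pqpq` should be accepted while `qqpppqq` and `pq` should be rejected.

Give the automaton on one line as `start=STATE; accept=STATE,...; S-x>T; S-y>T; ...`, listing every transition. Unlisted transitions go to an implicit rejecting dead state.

States s0..s3 record the length of the longest prefix of `pqpq` that matches the current input suffix. Reaching s4 means `pqpq` has been seen, and we stay there forever. Accept from s4.
        p   q  
>  s0   s1  s0 
   s1   s1  s2 
   s2   s3  s0 
   s3   s1  s4 
 * s4   s4  s4 
(> = start, * = accepting)

start=s0; accept=s4; s0-p>s1; s0-q>s0; s1-p>s1; s1-q>s2; s2-p>s3; s2-q>s0; s3-p>s1; s3-q>s4; s4-p>s4; s4-q>s4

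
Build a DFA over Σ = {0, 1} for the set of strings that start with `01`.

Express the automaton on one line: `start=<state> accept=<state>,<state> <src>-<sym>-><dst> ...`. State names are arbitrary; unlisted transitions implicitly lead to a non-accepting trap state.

start=q0 accept=q2 q0-0->q1 q0-1->q3 q1-0->q3 q1-1->q2 q2-0->q2 q2-1->q2 q3-0->q3 q3-1->q3

Check the first 2 symbols one by one: q0 through q1 record how many have matched `01` so far; any wrong symbol goes to the dead state q3. After all 2 match we enter the accepting sink q2.
A 4-state machine:
        0   1  
>  q0   q1  q3 
   q1   q3  q2 
 * q2   q2  q2 
   q3   q3  q3 
(> = start, * = accepting)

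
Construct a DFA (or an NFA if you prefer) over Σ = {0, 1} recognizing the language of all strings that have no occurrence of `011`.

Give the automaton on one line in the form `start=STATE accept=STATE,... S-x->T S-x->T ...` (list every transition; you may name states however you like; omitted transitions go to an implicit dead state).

start=s0 accept=s0,s1,s2 s0-0->s1 s0-1->s0 s1-0->s1 s1-1->s2 s2-0->s1 s2-1->s3 s3-0->s3 s3-1->s3

This is the complement of 'contains `011`'. Use the same substring-matching states — s0 through s3 holding how much of `011` has just been matched — but flip the accepting set: everything except the trap s3 accepts.
A 4-state machine:
        0   1  
>* s0   s1  s0 
 * s1   s1  s2 
 * s2   s1  s3 
   s3   s3  s3 
(> = start, * = accepting)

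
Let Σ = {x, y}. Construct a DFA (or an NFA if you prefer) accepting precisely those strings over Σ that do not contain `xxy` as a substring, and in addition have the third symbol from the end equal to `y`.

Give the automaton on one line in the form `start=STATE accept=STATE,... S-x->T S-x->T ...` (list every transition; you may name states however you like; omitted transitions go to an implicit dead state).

start=q0 accept=q6,q7,q8,q9 q0-x->q1 q0-y->q2 q1-x->q3 q1-y->q2 q2-x->q4 q2-y->q5 q3-x->q3 q3-y->q3 q4-x->q6 q4-y->q7 q5-x->q8 q5-y->q9 q6-x->q3 q6-y->q3 q7-x->q4 q7-y->q5 q8-x->q6 q8-y->q7 q9-x->q8 q9-y->q9

Run two small machines in parallel and take their product. One (4 states) tracks partial matches of the forbidden pattern `xxy`; the other (15 states) tracks the last 3 symbols read. Each combined state is a pair, one component from each; accept when both components accept. Equivalent product states are then merged.
        x   y  
>  q0   q1  q2 
   q1   q3  q2 
   q2   q4  q5 
   q3   q3  q3 
   q4   q6  q7 
   q5   q8  q9 
 * q6   q3  q3 
 * q7   q4  q5 
 * q8   q6  q7 
 * q9   q8  q9 
(> = start, * = accepting)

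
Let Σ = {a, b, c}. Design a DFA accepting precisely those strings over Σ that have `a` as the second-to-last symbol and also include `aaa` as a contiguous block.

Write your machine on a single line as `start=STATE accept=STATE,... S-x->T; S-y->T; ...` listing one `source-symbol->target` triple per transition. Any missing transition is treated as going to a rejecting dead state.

Handle the two conditions separately and then intersect. The first has 13 states tracking the last 2 symbols read; the second has 4 states tracking whether and how much of `aaa` has been seen. A product state is a pair (one from each), accepting exactly when both do.
A 22-state machine:
          a    b    c  
>  S0     S1   S2   S3 
   S1     S4   S5   S6 
   S2     S7   S8   S9 
   S3    S10  S11  S12 
   S4    S13   S5   S6 
   S5     S7   S8   S9 
   S6    S10  S11  S12 
   S7     S4   S5   S6 
   S8     S7   S8   S9 
   S9    S10  S11  S12 
   S10    S4   S5   S6 
   S11    S7   S8   S9 
   S12   S10  S11  S12 
 * S13   S13  S14  S15 
 * S14   S16  S17  S18 
 * S15   S19  S20  S21 
   S16   S13  S14  S15 
   S17   S16  S17  S18 
   S18   S19  S20  S21 
   S19   S13  S14  S15 
   S20   S16  S17  S18 
   S21   S19  S20  S21 
(> = start, * = accepting)

start=S0; accept=S13,S14,S15; S0-a->S1; S0-b->S2; S0-c->S3; S1-a->S4; S1-b->S5; S1-c->S6; S2-a->S7; S2-b->S8; S2-c->S9; S3-a->S10; S3-b->S11; S3-c->S12; S4-a->S13; S4-b->S5; S4-c->S6; S5-a->S7; S5-b->S8; S5-c->S9; S6-a->S10; S6-b->S11; S6-c->S12; S7-a->S4; S7-b->S5; S7-c->S6; S8-a->S7; S8-b->S8; S8-c->S9; S9-a->S10; S9-b->S11; S9-c->S12; S10-a->S4; S10-b->S5; S10-c->S6; S11-a->S7; S11-b->S8; S11-c->S9; S12-a->S10; S12-b->S11; S12-c->S12; S13-a->S13; S13-b->S14; S13-c->S15; S14-a->S16; S14-b->S17; S14-c->S18; S15-a->S19; S15-b->S20; S15-c->S21; S16-a->S13; S16-b->S14; S16-c->S15; S17-a->S16; S17-b->S17; S17-c->S18; S18-a->S19; S18-b->S20; S18-c->S21; S19-a->S13; S19-b->S14; S19-c->S15; S20-a->S16; S20-b->S17; S20-c->S18; S21-a->S19; S21-b->S20; S21-c->S21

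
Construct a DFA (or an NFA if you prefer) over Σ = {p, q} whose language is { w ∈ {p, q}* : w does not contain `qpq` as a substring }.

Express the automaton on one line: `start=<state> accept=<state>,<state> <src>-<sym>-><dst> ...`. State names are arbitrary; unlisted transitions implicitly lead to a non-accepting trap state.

Track partial matches of the forbidden pattern `qpq`. State D is a dead state reached once `qpq` has occurred; every other state accepts. A means no part of `qpq` is currently matched.
A 4-state machine:
       p  q 
>* A   A  B 
 * B   C  B 
 * C   A  D 
   D   D  D 
(> = start, * = accepting)

start=A accept=A,B,C A-p->A A-q->B B-p->C B-q->B C-p->A C-q->D D-p->D D-q->D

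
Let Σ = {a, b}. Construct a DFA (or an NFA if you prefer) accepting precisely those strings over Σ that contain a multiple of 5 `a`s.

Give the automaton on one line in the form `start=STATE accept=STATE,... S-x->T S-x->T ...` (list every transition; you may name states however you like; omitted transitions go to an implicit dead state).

Keep the running count of `a`s modulo 5: each `a` advances along the cycle q0 → q1 → q2 → q3 → q4 → q0 while other symbols loop. Accept at q0.
        a   b  
>* q0   q1  q0 
   q1   q2  q1 
   q2   q3  q2 
   q3   q4  q3 
   q4   q0  q4 
(> = start, * = accepting)

start=q0 accept=q0 q0-a->q1 q0-b->q0 q1-a->q2 q1-b->q1 q2-a->q3 q2-b->q2 q3-a->q4 q3-b->q3 q4-a->q0 q4-b->q4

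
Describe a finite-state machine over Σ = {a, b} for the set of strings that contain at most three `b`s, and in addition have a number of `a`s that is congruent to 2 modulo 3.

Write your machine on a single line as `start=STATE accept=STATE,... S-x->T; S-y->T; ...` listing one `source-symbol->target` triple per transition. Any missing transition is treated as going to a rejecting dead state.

Run two small machines in parallel and take their product. One (5 states) tracks the count of `b`s, saturating at 4; the other (3 states) tracks the count of `a`s modulo 3. Each combined state is a pair, one component from each; accept when both components accept. Equivalent product states are then merged.
With 13 states:
          a    b  
>  q0     q1   q2 
   q1     q3   q4 
   q2     q4   q5 
 * q3     q0   q6 
   q4     q6   q7 
   q5     q7   q8 
 * q6     q2   q9 
   q7     q9  q10 
   q8    q10  q11 
 * q9     q5  q12 
   q10   q12  q11 
   q11   q11  q11 
 * q12    q8  q11 
(> = start, * = accepting)

start=q0; accept=q3,q6,q9,q12; q0-a->q1; q0-b->q2; q1-a->q3; q1-b->q4; q2-a->q4; q2-b->q5; q3-a->q0; q3-b->q6; q4-a->q6; q4-b->q7; q5-a->q7; q5-b->q8; q6-a->q2; q6-b->q9; q7-a->q9; q7-b->q10; q8-a->q10; q8-b->q11; q9-a->q5; q9-b->q12; q10-a->q12; q10-b->q11; q11-a->q11; q11-b->q11; q12-a->q8; q12-b->q11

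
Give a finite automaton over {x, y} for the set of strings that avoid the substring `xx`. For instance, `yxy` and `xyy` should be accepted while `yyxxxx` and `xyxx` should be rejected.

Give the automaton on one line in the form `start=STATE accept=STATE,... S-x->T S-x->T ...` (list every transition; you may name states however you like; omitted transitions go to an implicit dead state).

This is the complement of 'contains `xx`'. Use the same substring-matching states — q0 through q2 holding how much of `xx` has just been matched — but flip the accepting set: everything except the trap q2 accepts.
A 3-state machine:
        x   y  
>* q0   q1  q0 
 * q1   q2  q0 
   q2   q2  q2 
(> = start, * = accepting)

start=q0 accept=q0,q1 q0-x->q1 q0-y->q0 q1-x->q2 q1-y->q0 q2-x->q2 q2-y->q2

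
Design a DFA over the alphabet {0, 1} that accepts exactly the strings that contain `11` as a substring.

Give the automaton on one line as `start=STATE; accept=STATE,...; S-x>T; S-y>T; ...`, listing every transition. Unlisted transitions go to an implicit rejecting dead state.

Track how much of `11` has been matched so far: state s0 is no progress, s2 is the absorbing accept state reached once `11` has occurred. Intermediate states record partial matches; on a mismatch, fall back to the longest reusable overlap.
3 states suffice.
        0   1  
>  s0   s0  s1 
   s1   s0  s2 
 * s2   s2  s2 
(> = start, * = accepting)

start=s0; accept=s2; s0-0>s0; s0-1>s1; s1-0>s0; s1-1>s2; s2-0>s2; s2-1>s2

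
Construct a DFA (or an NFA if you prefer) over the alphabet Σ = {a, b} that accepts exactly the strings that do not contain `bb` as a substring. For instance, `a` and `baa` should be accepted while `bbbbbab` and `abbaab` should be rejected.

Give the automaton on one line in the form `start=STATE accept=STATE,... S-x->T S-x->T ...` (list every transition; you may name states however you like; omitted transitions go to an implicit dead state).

start=q0 accept=q0,q1 q0-a->q0 q0-b->q1 q1-a->q0 q1-b->q2 q2-a->q2 q2-b->q2

Track partial matches of the forbidden pattern `bb`. State q2 is a dead state reached once `bb` has occurred; every other state accepts. q0 means no part of `bb` is currently matched.
3 states suffice.
        a   b  
>* q0   q0  q1 
 * q1   q0  q2 
   q2   q2  q2 
(> = start, * = accepting)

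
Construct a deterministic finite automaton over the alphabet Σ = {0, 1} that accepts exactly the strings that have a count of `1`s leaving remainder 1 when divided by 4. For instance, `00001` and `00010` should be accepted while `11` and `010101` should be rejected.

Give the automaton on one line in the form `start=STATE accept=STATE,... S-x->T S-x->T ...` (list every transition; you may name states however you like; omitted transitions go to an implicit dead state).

The only thing that matters is how many `1`s have appeared, reduced mod 4. Use one state per residue: S0 for 0, …, S3 for 3. Reading `1` moves to the next residue; anything else stays put. S1 is accepting.
        0   1  
>  S0   S0  S1 
 * S1   S1  S2 
   S2   S2  S3 
   S3   S3  S0 
(> = start, * = accepting)

start=S0 accept=S1 S0-0->S0 S0-1->S1 S1-0->S1 S1-1->S2 S2-0->S2 S2-1->S3 S3-0->S3 S3-1->S0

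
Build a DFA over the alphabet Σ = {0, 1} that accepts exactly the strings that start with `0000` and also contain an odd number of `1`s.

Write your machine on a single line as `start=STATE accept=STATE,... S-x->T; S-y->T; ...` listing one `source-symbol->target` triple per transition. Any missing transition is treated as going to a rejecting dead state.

start=S0; accept=S6; S0-0->S1; S0-1->S2; S1-0->S3; S1-1->S2; S2-0->S2; S2-1->S2; S3-0->S4; S3-1->S2; S4-0->S5; S4-1->S2; S5-0->S5; S5-1->S6; S6-0->S6; S6-1->S5

Handle the two conditions separately and then intersect. One (6 states) tracks whether the input so far still matches the prefix `0000`; the other (2 states) tracks the count of `1`s modulo 2. Each combined state is a pair, one component from each; accept when both components accept. Equivalent product states are then merged.
With 7 states:
        0   1  
>  S0   S1  S2 
   S1   S3  S2 
   S2   S2  S2 
   S3   S4  S2 
   S4   S5  S2 
   S5   S5  S6 
 * S6   S6  S5 
(> = start, * = accepting)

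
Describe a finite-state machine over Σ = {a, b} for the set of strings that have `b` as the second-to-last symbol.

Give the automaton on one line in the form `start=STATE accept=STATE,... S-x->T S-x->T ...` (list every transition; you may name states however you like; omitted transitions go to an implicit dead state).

start=s0 accept=s5,s6 s0-a->s1 s0-b->s2 s1-a->s3 s1-b->s4 s2-a->s5 s2-b->s6 s3-a->s3 s3-b->s4 s4-a->s5 s4-b->s6 s5-a->s3 s5-b->s4 s6-a->s5 s6-b->s6

A DFA must remember the last 2 symbols (since which symbol is second-to-last isn't known until the input ends). Use one state per possible window of the last ≤2 symbols; accept from those whose window starts with `b`.
7 states suffice.
        a   b  
>  s0   s1  s2 
   s1   s3  s4 
   s2   s5  s6 
   s3   s3  s4 
   s4   s5  s6 
 * s5   s3  s4 
 * s6   s5  s6 
(> = start, * = accepting)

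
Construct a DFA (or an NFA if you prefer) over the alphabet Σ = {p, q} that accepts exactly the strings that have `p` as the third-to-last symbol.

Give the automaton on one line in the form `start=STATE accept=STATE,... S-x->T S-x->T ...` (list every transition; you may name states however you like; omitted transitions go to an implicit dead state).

start=S0 accept=S7,S8,S9,S10 S0-p->S1 S0-q->S2 S1-p->S3 S1-q->S4 S2-p->S5 S2-q->S6 S3-p->S7 S3-q->S8 S4-p->S9 S4-q->S10 S5-p->S11 S5-q->S12 S6-p->S13 S6-q->S14 S7-p->S7 S7-q->S8 S8-p->S9 S8-q->S10 S9-p->S11 S9-q->S12 S10-p->S13 S10-q->S14 S11-p->S7 S11-q->S8 S12-p->S9 S12-q->S10 S13-p->S11 S13-q->S12 S14-p->S13 S14-q->S14

A DFA must remember the last 3 symbols (since which symbol is third-to-last isn't known until the input ends). Use one state per possible window of the last ≤3 symbols; accept from those whose window starts with `p`.
          p    q  
>  S0     S1   S2 
   S1     S3   S4 
   S2     S5   S6 
   S3     S7   S8 
   S4     S9  S10 
   S5    S11  S12 
   S6    S13  S14 
 * S7     S7   S8 
 * S8     S9  S10 
 * S9    S11  S12 
 * S10   S13  S14 
   S11    S7   S8 
   S12    S9  S10 
   S13   S11  S12 
   S14   S13  S14 
(> = start, * = accepting)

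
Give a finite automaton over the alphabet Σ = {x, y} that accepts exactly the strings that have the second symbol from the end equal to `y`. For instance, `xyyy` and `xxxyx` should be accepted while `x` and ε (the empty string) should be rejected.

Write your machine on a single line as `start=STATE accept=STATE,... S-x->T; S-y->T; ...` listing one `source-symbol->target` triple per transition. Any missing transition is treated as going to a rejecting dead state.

start=q0; accept=q5,q6; q0-x->q1; q0-y->q2; q1-x->q3; q1-y->q4; q2-x->q5; q2-y->q6; q3-x->q3; q3-y->q4; q4-x->q5; q4-y->q6; q5-x->q3; q5-y->q4; q6-x->q5; q6-y->q6

Because acceptance depends on a position counted from the end, the machine has to buffer the most recent 2 symbols. Make each state the string of the last up-to-2 symbols read; on input `x` shift the window left and append `x`. Accept when the buffered window has length 2 and begins with `y`.
With 7 states:
        x   y  
>  q0   q1  q2 
   q1   q3  q4 
   q2   q5  q6 
   q3   q3  q4 
   q4   q5  q6 
 * q5   q3  q4 
 * q6   q5  q6 
(> = start, * = accepting)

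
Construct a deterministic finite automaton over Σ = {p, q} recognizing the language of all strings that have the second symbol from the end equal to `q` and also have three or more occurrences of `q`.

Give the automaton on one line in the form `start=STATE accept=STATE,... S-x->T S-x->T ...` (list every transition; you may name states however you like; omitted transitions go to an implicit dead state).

start=s0 accept=s4,s6 s0-p->s0 s0-q->s1 s1-p->s1 s1-q->s2 s2-p->s3 s2-q->s4 s3-p->s3 s3-q->s5 s4-p->s6 s4-q->s4 s5-p->s6 s5-q->s4 s6-p->s3 s6-q->s5

Run two small machines in parallel and take their product. One (7 states) tracks the last 2 symbols read; the other (5 states) tracks the count of `q`s, saturating at 4. Each combined state is a pair, one component from each; accept when both components accept. After merging equivalent states the machine shrinks.
A 7-state machine:
        p   q  
>  s0   s0  s1 
   s1   s1  s2 
   s2   s3  s4 
   s3   s3  s5 
 * s4   s6  s4 
   s5   s6  s4 
 * s6   s3  s5 
(> = start, * = accepting)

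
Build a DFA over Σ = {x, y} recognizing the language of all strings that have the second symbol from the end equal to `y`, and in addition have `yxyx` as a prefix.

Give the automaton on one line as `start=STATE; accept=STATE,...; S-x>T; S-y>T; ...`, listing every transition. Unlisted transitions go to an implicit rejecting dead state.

start=S0; accept=S5,S8; S0-x>S1; S0-y>S2; S1-x>S1; S1-y>S1; S2-x>S3; S2-y>S1; S3-x>S1; S3-y>S4; S4-x>S5; S4-y>S1; S5-x>S6; S5-y>S7; S6-x>S6; S6-y>S7; S7-x>S5; S7-y>S8; S8-x>S5; S8-y>S8

Handle the two conditions separately and then intersect. The first has 7 states tracking the last 2 symbols read; the second has 6 states tracking whether the input so far still matches the prefix `yxyx`. A product state is a pair (one from each), accepting exactly when both do. Minimizing collapses redundant product states.
With 9 states:
        x   y  
>  S0   S1  S2 
   S1   S1  S1 
   S2   S3  S1 
   S3   S1  S4 
   S4   S5  S1 
 * S5   S6  S7 
   S6   S6  S7 
   S7   S5  S8 
 * S8   S5  S8 
(> = start, * = accepting)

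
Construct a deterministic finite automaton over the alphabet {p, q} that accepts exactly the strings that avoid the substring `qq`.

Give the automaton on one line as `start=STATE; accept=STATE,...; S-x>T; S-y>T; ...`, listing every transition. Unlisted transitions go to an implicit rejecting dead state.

start=s0; accept=s0,s1; s0-p>s0; s0-q>s1; s1-p>s0; s1-q>s2; s2-p>s2; s2-q>s2

This is the complement of 'contains `qq`'. Use the same substring-matching states — s0 through s2 holding how much of `qq` has just been matched — but flip the accepting set: everything except the trap s2 accepts.
        p   q  
>* s0   s0  s1 
 * s1   s0  s2 
   s2   s2  s2 
(> = start, * = accepting)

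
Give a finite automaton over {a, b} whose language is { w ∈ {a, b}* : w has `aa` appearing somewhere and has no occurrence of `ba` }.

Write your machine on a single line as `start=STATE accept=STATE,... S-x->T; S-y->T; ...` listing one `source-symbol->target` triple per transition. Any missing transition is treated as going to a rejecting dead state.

start=q0; accept=q3,q4; q0-a->q1; q0-b->q2; q1-a->q3; q1-b->q2; q2-a->q2; q2-b->q2; q3-a->q3; q3-b->q4; q4-a->q2; q4-b->q4

Build one automaton per condition and run them in lockstep. The first has 3 states tracking whether and how much of `aa` has been seen; the second has 3 states tracking partial matches of the forbidden pattern `ba`. A product state is a pair (one from each), accepting exactly when both do. After merging equivalent states the machine shrinks.
With 5 states:
        a   b  
>  q0   q1  q2 
   q1   q3  q2 
   q2   q2  q2 
 * q3   q3  q4 
 * q4   q2  q4 
(> = start, * = accepting)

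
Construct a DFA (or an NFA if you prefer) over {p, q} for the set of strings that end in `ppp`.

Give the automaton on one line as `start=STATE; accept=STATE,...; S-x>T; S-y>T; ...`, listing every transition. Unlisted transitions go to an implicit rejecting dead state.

Remember how much of `ppp` the current input suffix matches. State s0 means no match yet; s1 means the last symbol is `p`; s2 means the last 2 symbols are `pp`; s3 means the last 3 symbols are `ppp`. Only s3 accepts. On a mismatch, fall back to the longest proper suffix that is still a prefix of `ppp`.
        p   q  
>  s0   s1  s0 
   s1   s2  s0 
   s2   s3  s0 
 * s3   s3  s0 
(> = start, * = accepting)

start=s0; accept=s3; s0-p>s1; s0-q>s0; s1-p>s2; s1-q>s0; s2-p>s3; s2-q>s0; s3-p>s3; s3-q>s0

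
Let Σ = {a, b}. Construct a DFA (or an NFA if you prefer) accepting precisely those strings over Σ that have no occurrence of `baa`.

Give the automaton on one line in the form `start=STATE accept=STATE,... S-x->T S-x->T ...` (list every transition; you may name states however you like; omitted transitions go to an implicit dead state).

This is the complement of 'contains `baa`'. Use the same substring-matching states — q0 through q3 holding how much of `baa` has just been matched — but flip the accepting set: everything except the trap q3 accepts.
4 states suffice.
        a   b  
>* q0   q0  q1 
 * q1   q2  q1 
 * q2   q3  q1 
   q3   q3  q3 
(> = start, * = accepting)

start=q0 accept=q0,q1,q2 q0-a->q0 q0-b->q1 q1-a->q2 q1-b->q1 q2-a->q3 q2-b->q1 q3-a->q3 q3-b->q3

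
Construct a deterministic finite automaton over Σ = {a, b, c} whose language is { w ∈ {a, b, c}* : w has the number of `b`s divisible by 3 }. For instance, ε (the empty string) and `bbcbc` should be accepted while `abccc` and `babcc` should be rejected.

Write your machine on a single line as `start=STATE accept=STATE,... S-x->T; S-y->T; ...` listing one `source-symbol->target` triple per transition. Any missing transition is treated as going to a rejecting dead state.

The only thing that matters is how many `b`s have appeared, reduced mod 3. Use one state per residue: q0 for 0, …, q2 for 2. Reading `b` moves to the next residue; anything else stays put. q0 is accepting.
3 states suffice.
        a   b   c  
>* q0   q0  q1  q0 
   q1   q1  q2  q1 
   q2   q2  q0  q2 
(> = start, * = accepting)

start=q0; accept=q0; q0-a->q0; q0-b->q1; q0-c->q0; q1-a->q1; q1-b->q2; q1-c->q1; q2-a->q2; q2-b->q0; q2-c->q2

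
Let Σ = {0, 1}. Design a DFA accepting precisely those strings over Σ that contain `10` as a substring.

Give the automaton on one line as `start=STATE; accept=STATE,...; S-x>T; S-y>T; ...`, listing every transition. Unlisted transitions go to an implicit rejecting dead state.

Track how much of `10` has been matched so far: state q0 is no progress, q2 is the absorbing accept state reached once `10` has occurred. Intermediate states record partial matches; on a mismatch, fall back to the longest reusable overlap.
A 3-state machine:
        0   1  
>  q0   q0  q1 
   q1   q2  q1 
 * q2   q2  q2 
(> = start, * = accepting)

start=q0; accept=q2; q0-0>q0; q0-1>q1; q1-0>q2; q1-1>q1; q2-0>q2; q2-1>q2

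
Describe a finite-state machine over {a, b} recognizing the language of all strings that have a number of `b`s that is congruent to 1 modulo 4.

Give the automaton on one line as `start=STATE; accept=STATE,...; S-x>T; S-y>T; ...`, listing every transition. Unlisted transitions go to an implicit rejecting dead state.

Keep the running count of `b`s modulo 4: each `b` advances along the cycle S0 → S1 → S2 → S3 → S0 while other symbols loop. Accept at S1.
With 4 states:
        a   b  
>  S0   S0  S1 
 * S1   S1  S2 
   S2   S2  S3 
   S3   S3  S0 
(> = start, * = accepting)

start=S0; accept=S1; S0-a>S0; S0-b>S1; S1-a>S1; S1-b>S2; S2-a>S2; S2-b>S3; S3-a>S3; S3-b>S0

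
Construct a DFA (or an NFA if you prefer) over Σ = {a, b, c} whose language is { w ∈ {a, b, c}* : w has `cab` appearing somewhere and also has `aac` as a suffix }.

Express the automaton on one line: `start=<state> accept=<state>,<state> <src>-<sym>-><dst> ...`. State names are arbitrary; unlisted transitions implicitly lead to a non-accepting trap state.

Build one automaton per condition and run them in lockstep. One (4 states) tracks whether and how much of `cab` has been seen; the other (4 states) tracks how much of the suffix `aac` has currently been matched. Each combined state is a pair, one component from each; accept when both components accept. Equivalent product states are then merged.
With 7 states:
        a   b   c  
>  q0   q0  q0  q1 
   q1   q2  q0  q1 
   q2   q0  q3  q1 
   q3   q4  q3  q3 
   q4   q5  q3  q3 
   q5   q5  q3  q6 
 * q6   q4  q3  q3 
(> = start, * = accepting)

start=q0 accept=q6 q0-a->q0 q0-b->q0 q0-c->q1 q1-a->q2 q1-b->q0 q1-c->q1 q2-a->q0 q2-b->q3 q2-c->q1 q3-a->q4 q3-b->q3 q3-c->q3 q4-a->q5 q4-b->q3 q4-c->q3 q5-a->q5 q5-b->q3 q5-c->q6 q6-a->q4 q6-b->q3 q6-c->q3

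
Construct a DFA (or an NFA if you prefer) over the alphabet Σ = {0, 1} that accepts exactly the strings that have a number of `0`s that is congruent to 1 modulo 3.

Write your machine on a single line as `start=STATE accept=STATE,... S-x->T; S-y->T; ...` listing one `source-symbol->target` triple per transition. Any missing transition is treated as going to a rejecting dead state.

Keep the running count of `0`s modulo 3: each `0` advances along the cycle A → B → C → A while other symbols loop. Accept at B.
With 3 states:
       0  1 
>  A   B  A 
 * B   C  B 
   C   A  C 
(> = start, * = accepting)

start=A; accept=B; A-0->B; A-1->A; B-0->C; B-1->B; C-0->A; C-1->C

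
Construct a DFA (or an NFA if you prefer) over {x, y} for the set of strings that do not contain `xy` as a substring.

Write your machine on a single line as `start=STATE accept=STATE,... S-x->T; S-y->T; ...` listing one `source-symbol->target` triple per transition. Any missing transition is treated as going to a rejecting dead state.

start=S0; accept=S0,S1; S0-x->S1; S0-y->S0; S1-x->S1; S1-y->S2; S2-x->S2; S2-y->S2

Track partial matches of the forbidden pattern `xy`. State S2 is a dead state reached once `xy` has occurred; every other state accepts. S0 means no part of `xy` is currently matched.
With 3 states:
        x   y  
>* S0   S1  S0 
 * S1   S1  S2 
   S2   S2  S2 
(> = start, * = accepting)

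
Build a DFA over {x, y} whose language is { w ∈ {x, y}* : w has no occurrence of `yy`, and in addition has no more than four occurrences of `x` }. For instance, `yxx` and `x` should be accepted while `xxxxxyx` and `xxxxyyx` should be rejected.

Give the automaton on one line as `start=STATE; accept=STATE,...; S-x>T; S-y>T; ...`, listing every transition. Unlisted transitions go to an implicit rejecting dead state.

Run two small machines in parallel and take their product. The first has 3 states tracking partial matches of the forbidden pattern `yy`; the second has 6 states tracking the count of `x`s, saturating at 5. A product state is a pair (one from each), accepting exactly when both do. Equivalent product states are then merged.
       x  y 
>* A   B  C 
 * B   D  E 
 * C   B  F 
 * D   G  H 
 * E   D  F 
   F   F  F 
 * G   I  J 
 * H   G  F 
 * I   F  K 
 * J   I  F 
 * K   F  F 
(> = start, * = accepting)

start=A; accept=A,B,C,D,E,G,H,I,J,K; A-x>B; A-y>C; B-x>D; B-y>E; C-x>B; C-y>F; D-x>G; D-y>H; E-x>D; E-y>F; F-x>F; F-y>F; G-x>I; G-y>J; H-x>G; H-y>F; I-x>F; I-y>K; J-x>I; J-y>F; K-x>F; K-y>F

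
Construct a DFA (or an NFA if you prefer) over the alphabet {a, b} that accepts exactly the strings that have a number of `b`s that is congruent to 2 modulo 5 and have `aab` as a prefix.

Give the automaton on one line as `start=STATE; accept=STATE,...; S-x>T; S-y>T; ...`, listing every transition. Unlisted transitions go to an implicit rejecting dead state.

start=S0; accept=S5; S0-a>S1; S0-b>S2; S1-a>S3; S1-b>S2; S2-a>S2; S2-b>S2; S3-a>S2; S3-b>S4; S4-a>S4; S4-b>S5; S5-a>S5; S5-b>S6; S6-a>S6; S6-b>S7; S7-a>S7; S7-b>S8; S8-a>S8; S8-b>S4

Handle the two conditions separately and then intersect. One (5 states) tracks the count of `b`s modulo 5; the other (5 states) tracks whether the input so far still matches the prefix `aab`. Each combined state is a pair, one component from each; accept when both components accept. Minimizing collapses redundant product states.
A 9-state machine:
        a   b  
>  S0   S1  S2 
   S1   S3  S2 
   S2   S2  S2 
   S3   S2  S4 
   S4   S4  S5 
 * S5   S5  S6 
   S6   S6  S7 
   S7   S7  S8 
   S8   S8  S4 
(> = start, * = accepting)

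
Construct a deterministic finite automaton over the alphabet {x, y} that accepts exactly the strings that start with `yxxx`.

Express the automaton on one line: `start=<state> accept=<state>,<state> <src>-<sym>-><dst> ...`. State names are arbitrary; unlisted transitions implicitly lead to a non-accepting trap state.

Check the first 4 symbols one by one: A through D record how many have matched `yxxx` so far; any wrong symbol goes to the dead state F. After all 4 match we enter the accepting sink E.
With 6 states:
       x  y 
>  A   F  B 
   B   C  F 
   C   D  F 
   D   E  F 
 * E   E  E 
   F   F  F 
(> = start, * = accepting)

start=A accept=E A-x->F A-y->B B-x->C B-y->F C-x->D C-y->F D-x->E D-y->F E-x->E E-y->E F-x->F F-y->F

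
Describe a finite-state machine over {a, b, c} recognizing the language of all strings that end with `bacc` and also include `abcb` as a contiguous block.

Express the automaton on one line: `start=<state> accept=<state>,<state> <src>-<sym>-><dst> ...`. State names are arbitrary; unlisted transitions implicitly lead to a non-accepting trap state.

Handle the two conditions separately and then intersect. The first has 5 states tracking how much of the suffix `bacc` has currently been matched; the second has 5 states tracking whether and how much of `abcb` has been seen. A product state is a pair (one from each), accepting exactly when both do. After merging equivalent states the machine shrinks.
9 states suffice.
        a   b   c  
>  S0   S1  S0  S0 
   S1   S1  S2  S0 
   S2   S1  S0  S3 
   S3   S1  S4  S0 
   S4   S5  S4  S6 
   S5   S6  S4  S7 
   S6   S6  S4  S6 
   S7   S6  S4  S8 
 * S8   S6  S4  S6 
(> = start, * = accepting)

start=S0 accept=S8 S0-a->S1 S0-b->S0 S0-c->S0 S1-a->S1 S1-b->S2 S1-c->S0 S2-a->S1 S2-b->S0 S2-c->S3 S3-a->S1 S3-b->S4 S3-c->S0 S4-a->S5 S4-b->S4 S4-c->S6 S5-a->S6 S5-b->S4 S5-c->S7 S6-a->S6 S6-b->S4 S6-c->S6 S7-a->S6 S7-b->S4 S7-c->S8 S8-a->S6 S8-b->S4 S8-c->S6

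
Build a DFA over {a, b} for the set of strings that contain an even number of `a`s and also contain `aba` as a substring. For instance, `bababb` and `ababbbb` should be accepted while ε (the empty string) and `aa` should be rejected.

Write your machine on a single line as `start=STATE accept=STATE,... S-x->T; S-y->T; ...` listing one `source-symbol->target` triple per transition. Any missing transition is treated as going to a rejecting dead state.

Run two small machines in parallel and take their product. The first has 2 states tracking the count of `a`s modulo 2; the second has 4 states tracking whether and how much of `aba` has been seen. A product state is a pair (one from each), accepting exactly when both do.
With 8 states:
        a   b  
>  s0   s1  s0 
   s1   s2  s3 
   s2   s1  s4 
   s3   s5  s6 
   s4   s7  s0 
 * s5   s7  s5 
   s6   s2  s6 
   s7   s5  s7 
(> = start, * = accepting)

start=s0; accept=s5; s0-a->s1; s0-b->s0; s1-a->s2; s1-b->s3; s2-a->s1; s2-b->s4; s3-a->s5; s3-b->s6; s4-a->s7; s4-b->s0; s5-a->s7; s5-b->s5; s6-a->s2; s6-b->s6; s7-a->s5; s7-b->s7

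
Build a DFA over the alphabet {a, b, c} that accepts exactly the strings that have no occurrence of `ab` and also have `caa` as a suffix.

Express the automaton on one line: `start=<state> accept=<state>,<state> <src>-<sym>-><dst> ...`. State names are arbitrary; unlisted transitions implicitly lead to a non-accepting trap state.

Handle the two conditions separately and then intersect. One (3 states) tracks partial matches of the forbidden pattern `ab`; the other (4 states) tracks how much of the suffix `caa` has currently been matched. Each combined state is a pair, one component from each; accept when both components accept. After merging equivalent states the machine shrinks.
6 states suffice.
        a   b   c  
>  q0   q1  q0  q2 
   q1   q1  q3  q2 
   q2   q4  q0  q2 
   q3   q3  q3  q3 
   q4   q5  q3  q2 
 * q5   q1  q3  q2 
(> = start, * = accepting)

start=q0 accept=q5 q0-a->q1 q0-b->q0 q0-c->q2 q1-a->q1 q1-b->q3 q1-c->q2 q2-a->q4 q2-b->q0 q2-c->q2 q3-a->q3 q3-b->q3 q3-c->q3 q4-a->q5 q4-b->q3 q4-c->q2 q5-a->q1 q5-b->q3 q5-c->q2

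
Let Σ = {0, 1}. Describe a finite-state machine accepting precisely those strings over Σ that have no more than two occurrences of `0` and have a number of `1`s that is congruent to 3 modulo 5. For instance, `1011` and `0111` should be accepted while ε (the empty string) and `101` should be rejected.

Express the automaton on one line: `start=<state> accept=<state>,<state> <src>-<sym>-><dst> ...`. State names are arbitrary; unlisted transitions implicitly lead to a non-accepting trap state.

Build one automaton per condition and run them in lockstep. The first has 4 states tracking the count of `0`s, saturating at 3; the second has 5 states tracking the count of `1`s modulo 5. A product state is a pair (one from each), accepting exactly when both do. Equivalent product states are then merged.
16 states suffice.
          0    1  
>  q0     q1   q2 
   q1     q3   q4 
   q2     q4   q5 
   q3     q6   q7 
   q4     q7   q8 
   q5     q8   q9 
   q6     q6   q6 
   q7     q6  q10 
   q8    q10  q11 
 * q9    q11  q12 
   q10    q6  q13 
 * q11   q13  q14 
   q12   q14   q0 
 * q13    q6  q15 
   q14   q15   q1 
   q15    q6   q3 
(> = start, * = accepting)

start=q0 accept=q9,q11,q13 q0-0->q1 q0-1->q2 q1-0->q3 q1-1->q4 q2-0->q4 q2-1->q5 q3-0->q6 q3-1->q7 q4-0->q7 q4-1->q8 q5-0->q8 q5-1->q9 q6-0->q6 q6-1->q6 q7-0->q6 q7-1->q10 q8-0->q10 q8-1->q11 q9-0->q11 q9-1->q12 q10-0->q6 q10-1->q13 q11-0->q13 q11-1->q14 q12-0->q14 q12-1->q0 q13-0->q6 q13-1->q15 q14-0->q15 q14-1->q1 q15-0->q6 q15-1->q3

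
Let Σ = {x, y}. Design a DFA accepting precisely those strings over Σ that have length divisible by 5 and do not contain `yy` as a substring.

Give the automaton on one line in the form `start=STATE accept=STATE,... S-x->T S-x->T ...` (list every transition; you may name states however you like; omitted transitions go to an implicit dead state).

start=q0 accept=q0,q10 q0-x->q1 q0-y->q2 q1-x->q3 q1-y->q4 q2-x->q3 q2-y->q5 q3-x->q6 q3-y->q7 q4-x->q6 q4-y->q5 q5-x->q5 q5-y->q5 q6-x->q8 q6-y->q9 q7-x->q8 q7-y->q5 q8-x->q0 q8-y->q10 q9-x->q0 q9-y->q5 q10-x->q1 q10-y->q5

Handle the two conditions separately and then intersect. One (5 states) tracks the input length modulo 5; the other (3 states) tracks partial matches of the forbidden pattern `yy`. Each combined state is a pair, one component from each; accept when both components accept. After merging equivalent states the machine shrinks.
11 states suffice.
          x    y  
>* q0     q1   q2 
   q1     q3   q4 
   q2     q3   q5 
   q3     q6   q7 
   q4     q6   q5 
   q5     q5   q5 
   q6     q8   q9 
   q7     q8   q5 
   q8     q0  q10 
   q9     q0   q5 
 * q10    q1   q5 
(> = start, * = accepting)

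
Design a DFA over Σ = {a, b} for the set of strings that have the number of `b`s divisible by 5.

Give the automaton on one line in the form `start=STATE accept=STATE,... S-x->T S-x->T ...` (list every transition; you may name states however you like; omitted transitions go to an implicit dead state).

start=q0 accept=q0 q0-a->q0 q0-b->q1 q1-a->q1 q1-b->q2 q2-a->q2 q2-b->q3 q3-a->q3 q3-b->q4 q4-a->q4 q4-b->q0

The only thing that matters is how many `b`s have appeared, reduced mod 5. Use one state per residue: q0 for 0, …, q4 for 4. Reading `b` moves to the next residue; anything else stays put. q0 is accepting.
5 states suffice.
        a   b  
>* q0   q0  q1 
   q1   q1  q2 
   q2   q2  q3 
   q3   q3  q4 
   q4   q4  q0 
(> = start, * = accepting)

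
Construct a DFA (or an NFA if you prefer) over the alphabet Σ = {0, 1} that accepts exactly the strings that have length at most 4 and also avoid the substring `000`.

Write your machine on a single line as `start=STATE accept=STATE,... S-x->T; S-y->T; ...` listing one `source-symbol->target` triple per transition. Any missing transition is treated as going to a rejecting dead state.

Handle the two conditions separately and then intersect. One (6 states) tracks the input length, saturating at 5; the other (4 states) tracks partial matches of the forbidden pattern `000`. Each combined state is a pair, one component from each; accept when both components accept. Minimizing collapses redundant product states.
10 states suffice.
        0   1  
>* q0   q1  q2 
 * q1   q3  q4 
 * q2   q5  q4 
 * q3   q6  q7 
 * q4   q7  q7 
 * q5   q8  q7 
   q6   q6  q6 
 * q7   q9  q9 
 * q8   q6  q9 
 * q9   q6  q6 
(> = start, * = accepting)

start=q0; accept=q0,q1,q2,q3,q4,q5,q7,q8,q9; q0-0->q1; q0-1->q2; q1-0->q3; q1-1->q4; q2-0->q5; q2-1->q4; q3-0->q6; q3-1->q7; q4-0->q7; q4-1->q7; q5-0->q8; q5-1->q7; q6-0->q6; q6-1->q6; q7-0->q9; q7-1->q9; q8-0->q6; q8-1->q9; q9-0->q6; q9-1->q6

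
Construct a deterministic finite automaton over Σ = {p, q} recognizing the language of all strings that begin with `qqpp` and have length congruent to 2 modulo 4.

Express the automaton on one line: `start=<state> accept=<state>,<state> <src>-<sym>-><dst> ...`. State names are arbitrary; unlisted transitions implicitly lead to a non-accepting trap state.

start=A accept=K A-p->B A-q->C B-p->D B-q->D C-p->D C-q->E D-p->F D-q->F E-p->G E-q->F F-p->H F-q->H G-p->I G-q->H H-p->B H-q->B I-p->J I-q->J J-p->K J-q->K K-p->L K-q->L L-p->I L-q->I

Build one automaton per condition and run them in lockstep. The first has 6 states tracking whether the input so far still matches the prefix `qqpp`; the second has 4 states tracking the input length modulo 4. A product state is a pair (one from each), accepting exactly when both do.
12 states suffice.
       p  q 
>  A   B  C 
   B   D  D 
   C   D  E 
   D   F  F 
   E   G  F 
   F   H  H 
   G   I  H 
   H   B  B 
   I   J  J 
   J   K  K 
 * K   L  L 
   L   I  I 
(> = start, * = accepting)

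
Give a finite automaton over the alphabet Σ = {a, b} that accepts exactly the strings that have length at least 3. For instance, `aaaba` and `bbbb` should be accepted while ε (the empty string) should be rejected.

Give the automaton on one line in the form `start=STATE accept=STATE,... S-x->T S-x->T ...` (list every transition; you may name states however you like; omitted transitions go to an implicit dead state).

start=s0 accept=s3,s4 s0-a->s1 s0-b->s1 s1-a->s2 s1-b->s2 s2-a->s3 s2-b->s3 s3-a->s4 s3-b->s4 s4-a->s4 s4-b->s4

We only need to distinguish lengths 0, 1, …, 3, and '>3'. Chain s0 → s1 → s2 → s3 → s4 on every symbol, with s4 looping. Accepting states: {s3, s4}.
5 states suffice.
        a   b  
>  s0   s1  s1 
   s1   s2  s2 
   s2   s3  s3 
 * s3   s4  s4 
 * s4   s4  s4 
(> = start, * = accepting)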